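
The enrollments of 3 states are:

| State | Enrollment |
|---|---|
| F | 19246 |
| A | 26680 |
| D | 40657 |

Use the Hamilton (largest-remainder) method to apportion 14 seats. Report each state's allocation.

F: 3, A: 4, D: 7

Total 86583; standard divisor 86583/14 ≈ 6184.5.
Standard quotas: F 3.1120, A 4.3140, D 6.5740.
Lower quotas: F 3, A 4, D 6 (sum 13, leaving 1 seat).
Remainders in descending order: D 0.5740, A 0.3140, F 0.1120.
The surplus seat goes to D.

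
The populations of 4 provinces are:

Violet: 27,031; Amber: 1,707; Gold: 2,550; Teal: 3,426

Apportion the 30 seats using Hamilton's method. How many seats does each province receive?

Violet: 23, Amber: 2, Gold: 2, Teal: 3

Standard divisor: 34714 ÷ 30 ≈ 1157.133.
Standard quotas: Violet 23.3603, Amber 1.4752, Gold 2.2037, Teal 2.9608.
Lower quotas: Violet 23, Amber 1, Gold 2, Teal 2 (sum 28, leaving 2 seats).
Remainders in descending order: Teal 0.9608, Amber 0.4752, Violet 0.3603, Gold 0.2037.
The surplus seats go to Teal, Amber.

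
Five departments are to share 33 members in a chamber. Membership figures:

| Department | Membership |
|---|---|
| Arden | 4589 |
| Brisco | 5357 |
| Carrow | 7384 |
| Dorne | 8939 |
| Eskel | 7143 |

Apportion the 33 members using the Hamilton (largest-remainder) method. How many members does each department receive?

Arden 5, Brisco 5, Carrow 7, Dorne 9, Eskel 7

Standard divisor: 33412 ÷ 33 ≈ 1012.485.
Standard quotas: Arden 4.5324, Brisco 5.2909, Carrow 7.2929, Dorne 8.8288, Eskel 7.0549.
Lower quotas: Arden 4, Brisco 5, Carrow 7, Dorne 8, Eskel 7 (sum 31, leaving 2 seats).
Remainders in descending order: Dorne 0.8288, Arden 0.5324, Carrow 0.2929, Brisco 0.2909, Eskel 0.0549.
The surplus seats go to Dorne, Arden.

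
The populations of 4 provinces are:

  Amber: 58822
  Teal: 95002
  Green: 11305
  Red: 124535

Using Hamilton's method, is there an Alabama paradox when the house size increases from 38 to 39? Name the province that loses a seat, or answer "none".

Green

At 38 seats: Amber 8, Teal 12, Green 2, Red 16.
At 39 seats: Amber 8, Teal 13, Green 1, Red 17.
Green drops from 2 to 1.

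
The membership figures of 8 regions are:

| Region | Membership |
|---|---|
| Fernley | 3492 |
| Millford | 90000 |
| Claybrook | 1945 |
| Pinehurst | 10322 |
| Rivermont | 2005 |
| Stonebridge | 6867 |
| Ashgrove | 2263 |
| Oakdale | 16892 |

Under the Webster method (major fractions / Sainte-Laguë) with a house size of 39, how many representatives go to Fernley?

Standard divisor 133786/39 ≈ 3430.41; standard quotas: Fernley 1.018, Millford 26.236, Claybrook 0.567, Pinehurst 3.009, Rivermont 0.584, Stonebridge 2.002, Ashgrove 0.660, Oakdale 4.924.
Rounding to the nearest integer gives 1, 26, 1, 3, 1, 2, 1, 5 = 40 seats, so the divisor must be adjusted.
With modified divisor 3600: modified quotas Fernley 0.970, Millford 25.000, Claybrook 0.540, Pinehurst 2.867, Rivermont 0.557, Stonebridge 1.907, Ashgrove 0.629, Oakdale 4.692.
Rounding to the nearest integer: Fernley 1, Millford 25, Claybrook 1, Pinehurst 3, Rivermont 1, Stonebridge 2, Ashgrove 1, Oakdale 5 (total 39).
Fernley receives 1.

1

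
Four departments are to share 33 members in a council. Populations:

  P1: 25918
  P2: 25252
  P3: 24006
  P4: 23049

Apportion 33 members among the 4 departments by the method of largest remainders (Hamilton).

Standard divisor: 98225 ÷ 33 ≈ 2976.515.
Standard quotas: P1 8.7075, P2 8.4837, P3 8.0651, P4 7.7436.
Lower quotas: P1 8, P2 8, P3 8, P4 7 (sum 31, leaving 2 seats).
Remainders in descending order: P4 0.7436, P1 0.7075, P2 0.4837, P3 0.0651.
The surplus seats go to P4, P1.

P1=9, P2=8, P3=8, P4=8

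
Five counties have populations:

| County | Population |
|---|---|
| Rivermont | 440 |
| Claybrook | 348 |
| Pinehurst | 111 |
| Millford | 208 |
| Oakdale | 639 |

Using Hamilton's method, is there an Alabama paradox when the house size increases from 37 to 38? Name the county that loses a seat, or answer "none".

Millford

At 37 seats: Rivermont 9, Claybrook 7, Pinehurst 2, Millford 5, Oakdale 14.
At 38 seats: Rivermont 10, Claybrook 8, Pinehurst 2, Millford 4, Oakdale 14.
Millford drops from 5 to 4.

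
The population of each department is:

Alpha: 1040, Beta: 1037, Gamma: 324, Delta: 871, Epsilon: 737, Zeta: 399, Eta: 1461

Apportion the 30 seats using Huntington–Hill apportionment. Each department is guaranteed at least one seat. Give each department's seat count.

With divisor 195: modified quotas Alpha 5.333, Beta 5.318, Gamma 1.662, Delta 4.467, Epsilon 3.779, Zeta 2.046, Eta 7.492.
Geometric-mean thresholds: Alpha √(5·6)=5.477, Beta √(5·6)=5.477, Gamma √(1·2)=1.414, Delta √(4·5)=4.472, Epsilon √(3·4)=3.464, Zeta √(2·3)=2.449, Eta √(7·8)=7.483.
Each quota rounded against its threshold gives Alpha 5, Beta 5, Gamma 2, Delta 4, Epsilon 4, Zeta 2, Eta 8 (total 30).

Alpha 5, Beta 5, Gamma 2, Delta 4, Epsilon 4, Zeta 2, Eta 8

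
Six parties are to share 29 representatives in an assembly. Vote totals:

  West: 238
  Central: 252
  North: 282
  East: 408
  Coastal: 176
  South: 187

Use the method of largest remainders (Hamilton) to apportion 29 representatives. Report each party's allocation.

Total 1543; standard divisor 1543/29 ≈ 53.207.
Standard quotas: West 4.473, Central 4.736, North 5.300, East 7.668, Coastal 3.308, South 3.515.
Lower quotas: West 4, Central 4, North 5, East 7, Coastal 3, South 3 (sum 26, leaving 3 seats).
Remainders in descending order: Central 0.736, East 0.668, South 0.515, West 0.473, Coastal 0.308, North 0.300.
The surplus seats go to Central, East, South.

West=4, Central=5, North=5, East=8, Coastal=3, South=4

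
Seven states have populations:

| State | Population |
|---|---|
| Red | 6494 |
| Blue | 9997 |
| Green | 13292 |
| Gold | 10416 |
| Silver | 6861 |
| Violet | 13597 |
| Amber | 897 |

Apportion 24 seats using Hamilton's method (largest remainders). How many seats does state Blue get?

4

Standard divisor: 61554 ÷ 24 ≈ 2564.75.
Standard quotas: Red 2.5320, Blue 3.8978, Green 5.1826, Gold 4.0612, Silver 2.6751, Violet 5.3015, Amber 0.3497.
Lower quotas: Red 2, Blue 3, Green 5, Gold 4, Silver 2, Violet 5, Amber 0 (sum 21, leaving 3 seats).
Remainders in descending order: Blue 0.8978, Silver 0.6751, Red 0.5320, Amber 0.3497, Violet 0.3015, Green 0.1826, Gold 0.0612.
The surplus seats go to Blue, Silver, Red.
Blue receives 4.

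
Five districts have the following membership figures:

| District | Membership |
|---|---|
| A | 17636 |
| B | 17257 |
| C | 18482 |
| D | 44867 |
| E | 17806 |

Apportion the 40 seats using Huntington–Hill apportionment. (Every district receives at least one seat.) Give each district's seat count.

A=6; B=6; C=6; D=16; E=6

With divisor 2874: modified quotas A 6.136, B 6.005, C 6.431, D 15.611, E 6.196.
Geometric-mean thresholds: A √(6·7)=6.481, B √(6·7)=6.481, C √(6·7)=6.481, D √(15·16)=15.492, E √(6·7)=6.481.
Each quota rounded against its threshold gives A 6, B 6, C 6, D 16, E 6 (total 40).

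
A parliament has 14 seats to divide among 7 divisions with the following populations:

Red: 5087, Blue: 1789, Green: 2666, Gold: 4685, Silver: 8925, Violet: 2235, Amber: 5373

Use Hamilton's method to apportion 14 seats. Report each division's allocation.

Total 30760; standard divisor 30760/14 ≈ 2197.143.
Standard quotas: Red 2.3153, Blue 0.8142, Green 1.2134, Gold 2.1323, Silver 4.0621, Violet 1.0172, Amber 2.4454.
Lower quotas: Red 2, Blue 0, Green 1, Gold 2, Silver 4, Violet 1, Amber 2 (sum 12, leaving 2 seats).
Remainders in descending order: Blue 0.8142, Amber 0.4454, Red 0.3153, Green 0.2134, Gold 0.1323, Silver 0.0621, Violet 0.0172.
Largest remainders: Blue, Amber receive the extra seats.

Red: 2, Blue: 1, Green: 1, Gold: 2, Silver: 4, Violet: 1, Amber: 3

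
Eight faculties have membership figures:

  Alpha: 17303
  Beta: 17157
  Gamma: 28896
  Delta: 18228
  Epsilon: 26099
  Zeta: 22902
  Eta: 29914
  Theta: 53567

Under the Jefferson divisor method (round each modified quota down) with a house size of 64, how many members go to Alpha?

Standard divisor 214066/64 ≈ 3344.781; standard quotas: Alpha 5.173, Beta 5.129, Gamma 8.639, Delta 5.450, Epsilon 7.803, Zeta 6.847, Eta 8.943, Theta 16.015.
Rounding down gives 5, 5, 8, 5, 7, 6, 8, 16 = 60 seats, so the divisor must be adjusted.
With modified divisor 3200: modified quotas Alpha 5.407, Beta 5.362, Gamma 9.030, Delta 5.696, Epsilon 8.156, Zeta 7.157, Eta 9.348, Theta 16.740.
Rounding down: Alpha 5, Beta 5, Gamma 9, Delta 5, Epsilon 8, Zeta 7, Eta 9, Theta 16 (total 64).
Alpha receives 5.

5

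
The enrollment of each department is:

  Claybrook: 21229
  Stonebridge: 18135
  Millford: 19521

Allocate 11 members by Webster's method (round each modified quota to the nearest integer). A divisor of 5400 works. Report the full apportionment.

With modified divisor 5400: modified quotas Claybrook 3.931, Stonebridge 3.358, Millford 3.615.
Rounding to the nearest integer: Claybrook 4, Stonebridge 3, Millford 4 (total 11).

Claybrook=4, Stonebridge=3, Millford=4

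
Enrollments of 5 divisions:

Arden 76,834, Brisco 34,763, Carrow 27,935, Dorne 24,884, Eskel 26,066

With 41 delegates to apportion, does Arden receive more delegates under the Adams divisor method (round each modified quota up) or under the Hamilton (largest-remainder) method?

Hamilton

Adams: Arden 16, Brisco 7, Carrow 6, Dorne 6, Eskel 6.
Hamilton: Arden 17, Brisco 7, Carrow 6, Dorne 5, Eskel 6.
Arden gets 16 under Adams and 17 under Hamilton.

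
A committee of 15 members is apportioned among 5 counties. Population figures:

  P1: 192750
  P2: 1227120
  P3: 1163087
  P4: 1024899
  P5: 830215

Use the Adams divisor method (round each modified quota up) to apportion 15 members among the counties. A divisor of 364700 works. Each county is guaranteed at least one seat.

P1 1, P2 4, P3 4, P4 3, P5 3

With modified divisor 364700: modified quotas P1 0.529, P2 3.365, P3 3.189, P4 2.810, P5 2.276.
Rounding up: P1 1, P2 4, P3 4, P4 3, P5 3 (total 15).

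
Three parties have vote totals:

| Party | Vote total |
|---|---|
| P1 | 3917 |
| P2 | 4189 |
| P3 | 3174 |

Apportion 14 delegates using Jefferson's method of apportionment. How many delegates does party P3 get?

Standard divisor 11280/14 ≈ 805.714; standard quotas: P1 4.862, P2 5.199, P3 3.939.
Rounding down gives 4, 5, 3 = 12 seats, so the divisor must be adjusted.
With modified divisor 740: modified quotas P1 5.293, P2 5.661, P3 4.289.
Rounding down: P1 5, P2 5, P3 4 (total 14).
P3 receives 4.

4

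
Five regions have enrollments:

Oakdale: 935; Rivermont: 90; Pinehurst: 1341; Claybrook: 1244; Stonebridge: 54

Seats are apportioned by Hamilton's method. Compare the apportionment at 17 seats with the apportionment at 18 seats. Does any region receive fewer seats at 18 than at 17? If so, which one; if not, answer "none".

At 17 seats: Oakdale 4, Rivermont 1, Pinehurst 6, Claybrook 6, Stonebridge 0.
At 18 seats: Oakdale 5, Rivermont 0, Pinehurst 7, Claybrook 6, Stonebridge 0.
Rivermont drops from 1 to 0.

Rivermont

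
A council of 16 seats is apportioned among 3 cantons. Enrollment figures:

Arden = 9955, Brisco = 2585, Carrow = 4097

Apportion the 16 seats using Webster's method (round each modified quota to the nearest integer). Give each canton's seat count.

Standard divisor 16637/16 ≈ 1039.812; standard quotas: Arden 9.574, Brisco 2.486, Carrow 3.940.
Rounding to the nearest integer gives Arden 10, Brisco 2, Carrow 4 — total 16, matching the house size, so no adjustment is needed.

Arden: 10; Brisco: 2; Carrow: 4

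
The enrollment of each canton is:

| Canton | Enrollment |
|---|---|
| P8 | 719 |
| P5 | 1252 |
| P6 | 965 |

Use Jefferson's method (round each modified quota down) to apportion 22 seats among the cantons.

Standard divisor 2936/22 ≈ 133.455; standard quotas: P8 5.388, P5 9.381, P6 7.231.
Rounding down gives 5, 9, 7 = 21 seats, so the divisor must be adjusted.
With modified divisor 123: modified quotas P8 5.846, P5 10.179, P6 7.846.
Rounding down: P8 5, P5 10, P6 7 (total 22).

P8: 5; P5: 10; P6: 7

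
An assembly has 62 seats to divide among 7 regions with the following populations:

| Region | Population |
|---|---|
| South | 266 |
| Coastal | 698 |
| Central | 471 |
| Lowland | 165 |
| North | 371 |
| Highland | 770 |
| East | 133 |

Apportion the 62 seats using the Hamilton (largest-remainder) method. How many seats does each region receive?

Standard divisor: 2874 ÷ 62 ≈ 46.355.
Standard quotas: South 5.738, Coastal 15.058, Central 10.161, Lowland 3.559, North 8.003, Highland 16.611, East 2.869.
Lower quotas: South 5, Coastal 15, Central 10, Lowland 3, North 8, Highland 16, East 2 (sum 59, leaving 3 seats).
Remainders in descending order: East 0.869, South 0.738, Highland 0.611, Lowland 0.559, Central 0.161, Coastal 0.058, North 0.003.
The surplus seats go to East, South, Highland.

South 6, Coastal 15, Central 10, Lowland 3, North 8, Highland 17, East 3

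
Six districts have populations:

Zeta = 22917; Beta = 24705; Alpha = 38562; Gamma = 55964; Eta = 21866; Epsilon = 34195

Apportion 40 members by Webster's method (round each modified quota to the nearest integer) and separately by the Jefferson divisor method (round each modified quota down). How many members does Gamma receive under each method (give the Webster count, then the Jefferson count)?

Webster: Zeta 5, Beta 5, Alpha 8, Gamma 11, Eta 4, Epsilon 7.
Jefferson: Zeta 4, Beta 5, Alpha 8, Gamma 12, Eta 4, Epsilon 7.
Gamma gets 11 under Webster and 12 under Jefferson.

11 and 12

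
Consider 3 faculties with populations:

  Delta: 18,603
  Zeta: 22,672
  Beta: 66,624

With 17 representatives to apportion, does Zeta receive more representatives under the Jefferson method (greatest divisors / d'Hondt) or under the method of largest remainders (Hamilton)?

Jefferson: Delta 3, Zeta 3, Beta 11.
Hamilton: Delta 3, Zeta 4, Beta 10.
Zeta gets 3 under Jefferson and 4 under Hamilton.

Hamilton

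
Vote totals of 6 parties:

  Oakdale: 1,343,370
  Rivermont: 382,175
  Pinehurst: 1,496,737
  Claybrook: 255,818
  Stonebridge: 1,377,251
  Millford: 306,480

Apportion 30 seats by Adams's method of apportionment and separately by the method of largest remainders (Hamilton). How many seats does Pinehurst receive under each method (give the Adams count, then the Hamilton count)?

Adams: Oakdale 8, Rivermont 2, Pinehurst 8, Claybrook 2, Stonebridge 8, Millford 2.
Hamilton: Oakdale 8, Rivermont 2, Pinehurst 9, Claybrook 1, Stonebridge 8, Millford 2.
Pinehurst gets 8 under Adams and 9 under Hamilton.

8 and 9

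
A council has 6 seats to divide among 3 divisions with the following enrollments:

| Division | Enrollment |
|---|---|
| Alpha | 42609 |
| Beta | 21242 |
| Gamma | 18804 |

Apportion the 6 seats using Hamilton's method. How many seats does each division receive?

Alpha 3, Beta 2, Gamma 1

The standard divisor is 82655/6 ≈ 13775.833.
Standard quotas: Alpha 3.0930, Beta 1.5420, Gamma 1.3650.
Lower quotas: Alpha 3, Beta 1, Gamma 1 (sum 5, leaving 1 seat).
Remainders in descending order: Beta 0.5420, Gamma 0.3650, Alpha 0.0930.
Largest remainder: Beta receives the extra seat.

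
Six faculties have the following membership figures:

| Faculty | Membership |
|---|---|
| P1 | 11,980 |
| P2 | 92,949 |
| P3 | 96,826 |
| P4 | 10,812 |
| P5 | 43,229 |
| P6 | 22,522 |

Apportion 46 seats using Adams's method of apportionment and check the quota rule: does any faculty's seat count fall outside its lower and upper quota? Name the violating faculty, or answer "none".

none

Standard quotas: P1 1.980, P2 15.362, P3 16.003, P4 1.787, P5 7.145, P6 3.722.
Adams allocation: P1 2, P2 15, P3 16, P4 2, P5 7, P6 4.
Every allocation lies between the lower and upper quota.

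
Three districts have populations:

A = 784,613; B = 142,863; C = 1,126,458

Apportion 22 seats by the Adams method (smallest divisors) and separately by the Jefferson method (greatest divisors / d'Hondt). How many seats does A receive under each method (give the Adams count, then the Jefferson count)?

8 and 9

Adams: A 8, B 2, C 12.
Jefferson: A 9, B 1, C 12.
A gets 8 under Adams and 9 under Jefferson.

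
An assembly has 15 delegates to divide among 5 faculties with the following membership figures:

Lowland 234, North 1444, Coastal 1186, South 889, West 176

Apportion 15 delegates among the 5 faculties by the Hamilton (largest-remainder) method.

The standard divisor is 3929/15 ≈ 261.933.
Standard quotas: Lowland 0.893, North 5.513, Coastal 4.528, South 3.394, West 0.672.
Lower quotas: Lowland 0, North 5, Coastal 4, South 3, West 0 (sum 12, leaving 3 seats).
Remainders in descending order: Lowland 0.893, West 0.672, Coastal 0.528, North 0.513, South 0.394.
Largest remainders: Lowland, West, Coastal receive the extra seats.

Lowland: 1, North: 5, Coastal: 5, South: 3, West: 1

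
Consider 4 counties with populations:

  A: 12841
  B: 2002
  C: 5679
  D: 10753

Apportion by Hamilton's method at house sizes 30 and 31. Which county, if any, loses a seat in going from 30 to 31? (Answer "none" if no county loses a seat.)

C

At 30 seats: A 12, B 2, C 6, D 10.
At 31 seats: A 13, B 2, C 5, D 11.
C drops from 6 to 5.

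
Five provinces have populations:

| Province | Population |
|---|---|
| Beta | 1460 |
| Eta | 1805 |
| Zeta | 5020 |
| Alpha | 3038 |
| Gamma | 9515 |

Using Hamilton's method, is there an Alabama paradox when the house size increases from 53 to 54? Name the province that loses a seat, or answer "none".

none

At 53 seats: Beta 4, Eta 4, Zeta 13, Alpha 8, Gamma 24.
At 54 seats: Beta 4, Eta 5, Zeta 13, Alpha 8, Gamma 24.
No province's allocation decreased.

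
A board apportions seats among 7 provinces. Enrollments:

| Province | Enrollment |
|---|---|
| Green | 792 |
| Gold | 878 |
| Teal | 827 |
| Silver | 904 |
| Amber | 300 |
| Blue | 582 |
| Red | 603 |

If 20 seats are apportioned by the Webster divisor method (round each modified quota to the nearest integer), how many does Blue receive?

Standard divisor 4886/20 ≈ 244.3; standard quotas: Green 3.242, Gold 3.594, Teal 3.385, Silver 3.700, Amber 1.228, Blue 2.382, Red 2.468.
Rounding to the nearest integer gives 3, 4, 3, 4, 1, 2, 2 = 19 seats, so the divisor must be adjusted.
With modified divisor 239: modified quotas Green 3.314, Gold 3.674, Teal 3.460, Silver 3.782, Amber 1.255, Blue 2.435, Red 2.523.
Rounding to the nearest integer: Green 3, Gold 4, Teal 3, Silver 4, Amber 1, Blue 2, Red 3 (total 20).
Blue receives 2.

2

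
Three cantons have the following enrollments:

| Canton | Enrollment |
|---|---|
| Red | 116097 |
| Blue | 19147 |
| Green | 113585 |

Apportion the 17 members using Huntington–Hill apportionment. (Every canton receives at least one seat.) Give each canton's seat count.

With divisor 14430: modified quotas Red 8.046, Blue 1.327, Green 7.871.
Geometric-mean thresholds: Red √(8·9)=8.485, Blue √(1·2)=1.414, Green √(7·8)=7.483.
Each quota rounded against its threshold gives Red 8, Blue 1, Green 8 (total 17).

Red 8, Blue 1, Green 8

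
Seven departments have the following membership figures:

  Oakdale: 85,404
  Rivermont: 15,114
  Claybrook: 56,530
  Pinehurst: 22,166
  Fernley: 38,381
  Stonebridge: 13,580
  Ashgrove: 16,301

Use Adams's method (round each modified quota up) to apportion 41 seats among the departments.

Standard divisor 247476/41 ≈ 6036; standard quotas: Oakdale 14.149, Rivermont 2.504, Claybrook 9.365, Pinehurst 3.672, Fernley 6.359, Stonebridge 2.250, Ashgrove 2.701.
Rounding up gives 15, 3, 10, 4, 7, 3, 3 = 45 seats, so the divisor must be adjusted.
With modified divisor 6700: modified quotas Oakdale 12.747, Rivermont 2.256, Claybrook 8.437, Pinehurst 3.308, Fernley 5.729, Stonebridge 2.027, Ashgrove 2.433.
Rounding up: Oakdale 13, Rivermont 3, Claybrook 9, Pinehurst 4, Fernley 6, Stonebridge 3, Ashgrove 3 (total 41).

Oakdale 13; Rivermont 3; Claybrook 9; Pinehurst 4; Fernley 6; Stonebridge 3; Ashgrove 3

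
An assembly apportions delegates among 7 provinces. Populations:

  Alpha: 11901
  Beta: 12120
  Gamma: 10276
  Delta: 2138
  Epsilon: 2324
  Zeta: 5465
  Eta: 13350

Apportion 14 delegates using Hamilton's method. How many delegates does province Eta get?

The standard divisor is 57574/14 ≈ 4112.429.
Standard quotas: Alpha 2.8939, Beta 2.9472, Gamma 2.4988, Delta 0.5199, Epsilon 0.5651, Zeta 1.3289, Eta 3.2463.
Lower quotas: Alpha 2, Beta 2, Gamma 2, Delta 0, Epsilon 0, Zeta 1, Eta 3 (sum 10, leaving 4 seats).
Remainders in descending order: Beta 0.9472, Alpha 0.8939, Epsilon 0.5651, Delta 0.5199, Gamma 0.4988, Zeta 0.3289, Eta 0.2463.
Largest remainders: Beta, Alpha, Epsilon, Delta receive the extra seats.
Eta receives 3.

3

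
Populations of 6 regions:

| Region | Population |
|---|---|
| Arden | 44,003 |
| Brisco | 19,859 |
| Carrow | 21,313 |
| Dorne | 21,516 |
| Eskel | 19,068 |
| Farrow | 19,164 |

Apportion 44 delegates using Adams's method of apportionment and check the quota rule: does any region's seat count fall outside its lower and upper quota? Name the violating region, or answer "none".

Standard quotas: Arden 13.360, Brisco 6.029, Carrow 6.471, Dorne 6.532, Eskel 5.789, Farrow 5.818.
Adams allocation: Arden 13, Brisco 6, Carrow 6, Dorne 7, Eskel 6, Farrow 6.
Every allocation lies between the lower and upper quota.

none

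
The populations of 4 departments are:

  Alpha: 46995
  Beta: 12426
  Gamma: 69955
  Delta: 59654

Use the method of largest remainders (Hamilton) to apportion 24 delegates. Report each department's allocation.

Total 189030; standard divisor 189030/24 ≈ 7876.25.
Standard quotas: Alpha 5.9667, Beta 1.5777, Gamma 8.8818, Delta 7.5739.
Lower quotas: Alpha 5, Beta 1, Gamma 8, Delta 7 (sum 21, leaving 3 seats).
Remainders in descending order: Alpha 0.9667, Gamma 0.8818, Beta 0.5777, Delta 0.5739.
Largest remainders: Alpha, Gamma, Beta receive the extra seats.

Alpha=6, Beta=2, Gamma=9, Delta=7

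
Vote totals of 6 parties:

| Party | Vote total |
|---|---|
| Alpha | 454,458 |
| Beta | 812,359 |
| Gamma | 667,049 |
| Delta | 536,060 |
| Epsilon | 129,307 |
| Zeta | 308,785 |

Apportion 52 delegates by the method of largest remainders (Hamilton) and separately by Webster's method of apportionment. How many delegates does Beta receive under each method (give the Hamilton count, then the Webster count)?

Hamilton: Alpha 8, Beta 15, Gamma 12, Delta 10, Epsilon 2, Zeta 5.
Webster: Alpha 8, Beta 14, Gamma 12, Delta 10, Epsilon 2, Zeta 6.
Beta gets 15 under Hamilton and 14 under Webster.

15 and 14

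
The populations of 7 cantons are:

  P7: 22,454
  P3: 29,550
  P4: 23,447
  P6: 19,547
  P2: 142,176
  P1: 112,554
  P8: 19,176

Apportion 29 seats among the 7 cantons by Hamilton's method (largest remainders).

P7=2; P3=2; P4=2; P6=2; P2=11; P1=9; P8=1

Total 368904; standard divisor 368904/29 ≈ 12720.828.
Standard quotas: P7 1.7651, P3 2.3230, P4 1.8432, P6 1.5366, P2 11.1766, P1 8.8480, P8 1.5074.
Lower quotas: P7 1, P3 2, P4 1, P6 1, P2 11, P1 8, P8 1 (sum 25, leaving 4 seats).
Remainders in descending order: P1 0.8480, P4 0.8432, P7 0.7651, P6 0.5366, P8 0.5074, P3 0.3230, P2 0.1766.
Largest remainders: P1, P4, P7, P6 receive the extra seats.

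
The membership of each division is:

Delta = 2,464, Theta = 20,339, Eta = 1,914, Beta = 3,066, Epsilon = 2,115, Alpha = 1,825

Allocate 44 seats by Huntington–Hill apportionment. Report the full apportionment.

Delta 3, Theta 28, Eta 3, Beta 4, Epsilon 3, Alpha 3

With divisor 727: modified quotas Delta 3.389, Theta 27.977, Eta 2.633, Beta 4.217, Epsilon 2.909, Alpha 2.510.
Geometric-mean thresholds: Delta √(3·4)=3.464, Theta √(27·28)=27.495, Eta √(2·3)=2.449, Beta √(4·5)=4.472, Epsilon √(2·3)=2.449, Alpha √(2·3)=2.449.
Each quota rounded against its threshold gives Delta 3, Theta 28, Eta 3, Beta 4, Epsilon 3, Alpha 3 (total 44).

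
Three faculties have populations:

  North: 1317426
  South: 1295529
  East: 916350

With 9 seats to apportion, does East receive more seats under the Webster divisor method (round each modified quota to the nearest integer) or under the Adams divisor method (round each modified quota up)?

Webster: North 4, South 3, East 2.
Adams: North 3, South 3, East 3.
East gets 2 under Webster and 3 under Adams.

Adams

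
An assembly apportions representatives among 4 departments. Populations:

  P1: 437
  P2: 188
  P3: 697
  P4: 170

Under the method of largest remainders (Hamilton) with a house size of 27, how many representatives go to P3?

13

Standard divisor: 1492 ÷ 27 ≈ 55.259.
Standard quotas: P1 7.908, P2 3.402, P3 12.613, P4 3.076.
Lower quotas: P1 7, P2 3, P3 12, P4 3 (sum 25, leaving 2 seats).
Remainders in descending order: P1 0.908, P3 0.613, P2 0.402, P4 0.076.
Largest remainders: P1, P3 receive the extra seats.
P3 receives 13.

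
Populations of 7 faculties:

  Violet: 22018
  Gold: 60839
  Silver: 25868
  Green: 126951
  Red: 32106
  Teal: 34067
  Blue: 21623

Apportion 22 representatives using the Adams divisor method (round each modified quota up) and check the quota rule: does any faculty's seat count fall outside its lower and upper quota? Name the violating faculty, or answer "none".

Standard quotas: Violet 1.497, Gold 4.138, Silver 1.759, Green 8.634, Red 2.184, Teal 2.317, Blue 1.471.
Adams allocation: Violet 2, Gold 4, Silver 2, Green 8, Red 2, Teal 2, Blue 2.
Every allocation lies between the lower and upper quota.

none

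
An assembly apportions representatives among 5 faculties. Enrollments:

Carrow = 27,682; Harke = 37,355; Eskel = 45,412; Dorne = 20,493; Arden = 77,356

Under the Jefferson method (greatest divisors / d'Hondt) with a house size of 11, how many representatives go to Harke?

2

Standard divisor 208298/11 ≈ 18936.182; standard quotas: Carrow 1.462, Harke 1.973, Eskel 2.398, Dorne 1.082, Arden 4.085.
Rounding down gives 1, 1, 2, 1, 4 = 9 seats, so the divisor must be adjusted.
With modified divisor 15300: modified quotas Carrow 1.809, Harke 2.442, Eskel 2.968, Dorne 1.339, Arden 5.056.
Rounding down: Carrow 1, Harke 2, Eskel 2, Dorne 1, Arden 5 (total 11).
Harke receives 2.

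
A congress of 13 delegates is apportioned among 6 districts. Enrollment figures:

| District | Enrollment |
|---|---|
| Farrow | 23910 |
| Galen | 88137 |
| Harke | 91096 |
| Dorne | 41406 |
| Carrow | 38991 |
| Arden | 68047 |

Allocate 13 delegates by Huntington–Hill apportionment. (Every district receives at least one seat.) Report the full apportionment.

With divisor 27675: modified quotas Farrow 0.864, Galen 3.185, Harke 3.292, Dorne 1.496, Carrow 1.409, Arden 2.459.
Geometric-mean thresholds: Farrow (min 1), Galen √(3·4)=3.464, Harke √(3·4)=3.464, Dorne √(1·2)=1.414, Carrow √(1·2)=1.414, Arden √(2·3)=2.449.
Each quota rounded against its threshold gives Farrow 1, Galen 3, Harke 3, Dorne 2, Carrow 1, Arden 3 (total 13).

Farrow: 1; Galen: 3; Harke: 3; Dorne: 2; Carrow: 1; Arden: 3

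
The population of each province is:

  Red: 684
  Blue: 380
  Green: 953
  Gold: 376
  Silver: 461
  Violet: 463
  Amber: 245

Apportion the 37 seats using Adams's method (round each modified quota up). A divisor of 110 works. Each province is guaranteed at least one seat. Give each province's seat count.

Red=7; Blue=4; Green=9; Gold=4; Silver=5; Violet=5; Amber=3

With modified divisor 110: modified quotas Red 6.218, Blue 3.455, Green 8.664, Gold 3.418, Silver 4.191, Violet 4.209, Amber 2.227.
Rounding up: Red 7, Blue 4, Green 9, Gold 4, Silver 5, Violet 5, Amber 3 (total 37).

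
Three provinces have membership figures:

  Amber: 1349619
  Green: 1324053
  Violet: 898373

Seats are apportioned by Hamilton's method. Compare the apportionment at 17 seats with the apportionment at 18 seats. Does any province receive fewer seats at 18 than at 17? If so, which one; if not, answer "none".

At 17 seats: Amber 7, Green 6, Violet 4.
At 18 seats: Amber 7, Green 7, Violet 4.
No province's allocation decreased.

none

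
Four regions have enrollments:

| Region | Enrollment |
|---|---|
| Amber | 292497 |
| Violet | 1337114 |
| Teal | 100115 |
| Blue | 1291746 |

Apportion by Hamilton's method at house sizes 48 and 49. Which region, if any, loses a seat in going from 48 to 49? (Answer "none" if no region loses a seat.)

At 48 seats: Amber 5, Violet 21, Teal 2, Blue 20.
At 49 seats: Amber 5, Violet 22, Teal 1, Blue 21.
Teal drops from 2 to 1.

Teal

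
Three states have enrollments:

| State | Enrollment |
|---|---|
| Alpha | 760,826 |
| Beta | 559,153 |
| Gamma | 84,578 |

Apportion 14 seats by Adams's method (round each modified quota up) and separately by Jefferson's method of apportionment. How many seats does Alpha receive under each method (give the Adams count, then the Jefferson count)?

7 and 8

Adams: Alpha 7, Beta 6, Gamma 1.
Jefferson: Alpha 8, Beta 6, Gamma 0.
Alpha gets 7 under Adams and 8 under Jefferson.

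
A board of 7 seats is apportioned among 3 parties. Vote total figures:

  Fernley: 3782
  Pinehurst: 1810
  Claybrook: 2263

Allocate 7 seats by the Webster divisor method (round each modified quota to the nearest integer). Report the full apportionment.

Standard divisor 7855/7 ≈ 1122.143; standard quotas: Fernley 3.370, Pinehurst 1.613, Claybrook 2.017.
Rounding to the nearest integer gives Fernley 3, Pinehurst 2, Claybrook 2 — total 7, matching the house size, so no adjustment is needed.

Fernley 3, Pinehurst 2, Claybrook 2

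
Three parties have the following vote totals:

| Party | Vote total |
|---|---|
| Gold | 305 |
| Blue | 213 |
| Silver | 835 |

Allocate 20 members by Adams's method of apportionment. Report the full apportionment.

Gold 5, Blue 3, Silver 12

Standard divisor 1353/20 ≈ 67.65; standard quotas: Gold 4.508, Blue 3.149, Silver 12.343.
Rounding up gives 5, 4, 13 = 22 seats, so the divisor must be adjusted.
With modified divisor 73: modified quotas Gold 4.178, Blue 2.918, Silver 11.438.
Rounding up: Gold 5, Blue 3, Silver 12 (total 20).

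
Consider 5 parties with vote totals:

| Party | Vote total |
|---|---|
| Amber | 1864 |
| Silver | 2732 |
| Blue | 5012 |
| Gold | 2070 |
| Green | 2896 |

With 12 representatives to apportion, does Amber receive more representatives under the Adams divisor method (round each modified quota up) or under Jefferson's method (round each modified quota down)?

Adams

Adams: Amber 2, Silver 2, Blue 4, Gold 2, Green 2.
Jefferson: Amber 1, Silver 2, Blue 5, Gold 2, Green 2.
Amber gets 2 under Adams and 1 under Jefferson.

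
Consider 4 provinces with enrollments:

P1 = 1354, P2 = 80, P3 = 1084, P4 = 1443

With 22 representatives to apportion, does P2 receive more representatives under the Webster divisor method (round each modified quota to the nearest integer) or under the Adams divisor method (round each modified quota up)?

Adams

Webster: P1 8, P2 0, P3 6, P4 8.
Adams: P1 7, P2 1, P3 6, P4 8.
P2 gets 0 under Webster and 1 under Adams.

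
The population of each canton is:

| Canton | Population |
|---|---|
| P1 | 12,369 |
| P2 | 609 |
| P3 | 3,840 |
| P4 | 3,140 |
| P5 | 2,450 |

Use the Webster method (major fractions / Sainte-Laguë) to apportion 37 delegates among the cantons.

P1: 21; P2: 1; P3: 6; P4: 5; P5: 4

Standard divisor 22408/37 ≈ 605.622; standard quotas: P1 20.424, P2 1.006, P3 6.341, P4 5.185, P5 4.045.
Rounding to the nearest integer gives 20, 1, 6, 5, 4 = 36 seats, so the divisor must be adjusted.
With modified divisor 600: modified quotas P1 20.615, P2 1.015, P3 6.400, P4 5.233, P5 4.083.
Rounding to the nearest integer: P1 21, P2 1, P3 6, P4 5, P5 4 (total 37).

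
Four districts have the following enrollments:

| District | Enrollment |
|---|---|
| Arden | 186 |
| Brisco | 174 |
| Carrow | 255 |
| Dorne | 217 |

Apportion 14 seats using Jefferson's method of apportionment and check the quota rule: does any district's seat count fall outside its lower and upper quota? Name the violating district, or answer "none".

Standard quotas: Arden 3.130, Brisco 2.928, Carrow 4.291, Dorne 3.651.
Jefferson allocation: Arden 3, Brisco 3, Carrow 4, Dorne 4.
Every allocation lies between the lower and upper quota.

none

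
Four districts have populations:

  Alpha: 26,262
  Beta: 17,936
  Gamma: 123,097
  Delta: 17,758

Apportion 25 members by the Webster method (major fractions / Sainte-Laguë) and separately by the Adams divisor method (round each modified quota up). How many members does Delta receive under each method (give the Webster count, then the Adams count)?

Webster: Alpha 4, Beta 2, Gamma 17, Delta 2.
Adams: Alpha 4, Beta 3, Gamma 15, Delta 3.
Delta gets 2 under Webster and 3 under Adams.

2 and 3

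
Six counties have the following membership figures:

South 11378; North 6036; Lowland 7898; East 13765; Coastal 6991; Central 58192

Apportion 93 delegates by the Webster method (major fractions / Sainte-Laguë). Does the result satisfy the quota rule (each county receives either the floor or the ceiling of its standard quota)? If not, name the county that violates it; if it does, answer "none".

Standard quotas: South 10.149, North 5.384, Lowland 7.045, East 12.278, Coastal 6.236, Central 51.907.
Webster allocation: South 10, North 5, Lowland 7, East 12, Coastal 6, Central 53.
Central has quota 51.907 (lower 51, upper 52) but receives 53 — outside the quota interval.

Central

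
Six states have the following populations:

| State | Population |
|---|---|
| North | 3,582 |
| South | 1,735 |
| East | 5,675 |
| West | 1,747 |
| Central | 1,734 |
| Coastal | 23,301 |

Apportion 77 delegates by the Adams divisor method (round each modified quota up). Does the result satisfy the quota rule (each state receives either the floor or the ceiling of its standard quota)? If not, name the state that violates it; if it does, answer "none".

Coastal

Standard quotas: North 7.302, South 3.537, East 11.568, West 3.561, Central 3.535, Coastal 47.498.
Adams allocation: North 7, South 4, East 12, West 4, Central 4, Coastal 46.
Coastal has quota 47.498 (lower 47, upper 48) but receives 46 — outside the quota interval.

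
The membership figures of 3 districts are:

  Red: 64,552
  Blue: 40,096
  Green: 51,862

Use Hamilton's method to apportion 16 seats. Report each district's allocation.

Red=7; Blue=4; Green=5

Standard divisor: 156510 ÷ 16 ≈ 9781.875.
Standard quotas: Red 6.5991, Blue 4.0990, Green 5.3018.
Lower quotas: Red 6, Blue 4, Green 5 (sum 15, leaving 1 seat).
Remainders in descending order: Red 0.5991, Green 0.3018, Blue 0.0990.
The surplus seat goes to Red.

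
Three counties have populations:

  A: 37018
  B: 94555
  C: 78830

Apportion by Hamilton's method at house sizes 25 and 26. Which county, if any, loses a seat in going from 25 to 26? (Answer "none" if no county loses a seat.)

A

At 25 seats: A 5, B 11, C 9.
At 26 seats: A 4, B 12, C 10.
A drops from 5 to 4.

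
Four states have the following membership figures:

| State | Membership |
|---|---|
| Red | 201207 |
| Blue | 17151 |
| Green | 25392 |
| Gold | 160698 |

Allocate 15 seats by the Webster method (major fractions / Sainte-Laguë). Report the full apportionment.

Red: 7; Blue: 1; Green: 1; Gold: 6

Standard divisor 404448/15 ≈ 26963.2; standard quotas: Red 7.462, Blue 0.636, Green 0.942, Gold 5.960.
Rounding to the nearest integer gives Red 7, Blue 1, Green 1, Gold 6 — total 15, matching the house size, so no adjustment is needed.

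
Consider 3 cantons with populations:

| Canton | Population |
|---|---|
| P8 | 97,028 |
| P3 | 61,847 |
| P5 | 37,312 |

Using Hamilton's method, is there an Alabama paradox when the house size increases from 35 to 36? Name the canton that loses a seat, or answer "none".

none

At 35 seats: P8 17, P3 11, P5 7.
At 36 seats: P8 18, P3 11, P5 7.
No canton's allocation decreased.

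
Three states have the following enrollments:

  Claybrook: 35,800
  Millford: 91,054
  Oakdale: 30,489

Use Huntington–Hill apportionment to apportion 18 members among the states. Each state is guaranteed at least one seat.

Claybrook 4, Millford 10, Oakdale 4

With divisor 8742: modified quotas Claybrook 4.095, Millford 10.416, Oakdale 3.488.
Geometric-mean thresholds: Claybrook √(4·5)=4.472, Millford √(10·11)=10.488, Oakdale √(3·4)=3.464.
Each quota rounded against its threshold gives Claybrook 4, Millford 10, Oakdale 4 (total 18).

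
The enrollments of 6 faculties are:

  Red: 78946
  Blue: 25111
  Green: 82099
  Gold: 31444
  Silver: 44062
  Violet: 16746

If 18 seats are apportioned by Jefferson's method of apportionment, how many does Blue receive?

1

Standard divisor 278408/18 ≈ 15467.111; standard quotas: Red 5.104, Blue 1.624, Green 5.308, Gold 2.033, Silver 2.849, Violet 1.083.
Rounding down gives 5, 1, 5, 2, 2, 1 = 16 seats, so the divisor must be adjusted.
With modified divisor 13400: modified quotas Red 5.891, Blue 1.874, Green 6.127, Gold 2.347, Silver 3.288, Violet 1.250.
Rounding down: Red 5, Blue 1, Green 6, Gold 2, Silver 3, Violet 1 (total 18).
Blue receives 1.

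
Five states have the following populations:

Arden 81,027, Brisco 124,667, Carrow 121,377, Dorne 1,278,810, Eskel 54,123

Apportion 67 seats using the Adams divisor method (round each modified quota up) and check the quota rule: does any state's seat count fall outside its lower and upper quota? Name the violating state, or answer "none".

Dorne

Standard quotas: Arden 3.270, Brisco 5.032, Carrow 4.899, Dorne 51.614, Eskel 2.184.
Adams allocation: Arden 4, Brisco 5, Carrow 5, Dorne 50, Eskel 3.
Dorne has quota 51.614 (lower 51, upper 52) but receives 50 — outside the quota interval.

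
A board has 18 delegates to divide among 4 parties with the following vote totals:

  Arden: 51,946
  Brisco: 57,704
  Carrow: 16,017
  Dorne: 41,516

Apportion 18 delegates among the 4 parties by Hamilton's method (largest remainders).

Arden: 6, Brisco: 6, Carrow: 2, Dorne: 4

Total 167183; standard divisor 167183/18 ≈ 9287.944.
Standard quotas: Arden 5.5928, Brisco 6.2128, Carrow 1.7245, Dorne 4.4699.
Lower quotas: Arden 5, Brisco 6, Carrow 1, Dorne 4 (sum 16, leaving 2 seats).
Remainders in descending order: Carrow 0.7245, Arden 0.5928, Dorne 0.4699, Brisco 0.2128.
Largest remainders: Carrow, Arden receive the extra seats.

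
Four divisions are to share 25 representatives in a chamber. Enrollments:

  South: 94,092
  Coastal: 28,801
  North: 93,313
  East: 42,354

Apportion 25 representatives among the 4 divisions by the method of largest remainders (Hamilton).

South=9; Coastal=3; North=9; East=4

Total 258560; standard divisor 258560/25 ≈ 10342.4.
Standard quotas: South 9.0977, Coastal 2.7848, North 9.0224, East 4.0952.
Lower quotas: South 9, Coastal 2, North 9, East 4 (sum 24, leaving 1 seat).
Remainders in descending order: Coastal 0.7848, South 0.0977, East 0.0952, North 0.0224.
Largest remainder: Coastal receives the extra seat.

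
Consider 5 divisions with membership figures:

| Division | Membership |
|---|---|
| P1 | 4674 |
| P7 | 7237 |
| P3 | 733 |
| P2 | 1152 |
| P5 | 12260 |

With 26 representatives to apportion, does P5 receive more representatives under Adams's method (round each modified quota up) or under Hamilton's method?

Adams: P1 5, P7 7, P3 1, P2 2, P5 11.
Hamilton: P1 5, P7 7, P3 1, P2 1, P5 12.
P5 gets 11 under Adams and 12 under Hamilton.

Hamilton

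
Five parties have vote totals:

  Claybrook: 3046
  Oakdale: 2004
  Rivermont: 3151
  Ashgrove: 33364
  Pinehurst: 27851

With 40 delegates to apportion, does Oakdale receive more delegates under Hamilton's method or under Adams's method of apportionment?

Adams

Hamilton: Claybrook 2, Oakdale 1, Rivermont 2, Ashgrove 19, Pinehurst 16.
Adams: Claybrook 2, Oakdale 2, Rivermont 2, Ashgrove 18, Pinehurst 16.
Oakdale gets 1 under Hamilton and 2 under Adams.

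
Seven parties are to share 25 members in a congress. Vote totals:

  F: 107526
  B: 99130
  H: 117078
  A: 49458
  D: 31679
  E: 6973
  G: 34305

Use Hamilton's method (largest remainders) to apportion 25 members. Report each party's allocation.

The standard divisor is 446149/25 ≈ 17845.96.
Standard quotas: F 6.0252, B 5.5548, H 6.5605, A 2.7714, D 1.7751, E 0.3907, G 1.9223.
Lower quotas: F 6, B 5, H 6, A 2, D 1, E 0, G 1 (sum 21, leaving 4 seats).
Remainders in descending order: G 0.9223, D 0.7751, A 0.7714, H 0.5605, B 0.5548, E 0.3907, F 0.0252.
The surplus seats go to G, D, A, H.

F: 6, B: 5, H: 7, A: 3, D: 2, E: 0, G: 2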